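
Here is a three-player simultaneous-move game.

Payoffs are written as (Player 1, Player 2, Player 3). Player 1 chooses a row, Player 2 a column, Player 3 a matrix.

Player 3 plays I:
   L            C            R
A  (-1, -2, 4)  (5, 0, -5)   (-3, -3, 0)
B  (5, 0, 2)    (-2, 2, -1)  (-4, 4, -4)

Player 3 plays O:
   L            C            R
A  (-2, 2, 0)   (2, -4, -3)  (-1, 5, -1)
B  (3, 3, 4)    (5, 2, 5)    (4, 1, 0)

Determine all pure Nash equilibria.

(B, L, O)

For each strategy profile, look for a profitable unilateral deviation.
(A, L, I): Player 1 can switch to B (-1 → 5). Not NE.
(A, L, O): Player 1 can switch to B (-2 → 3). Not NE.
(A, C, I): Player 3 can switch to O (-5 → -3). Not NE.
(A, C, O): Player 1 can switch to B (2 → 5). Not NE.
(A, R, I): Player 2 can switch to L (-3 → -2). Not NE.
(A, R, O): Player 1 can switch to B (-1 → 4). Not NE.
(B, L, I): Player 2 can switch to C (0 → 2). Not NE.
(B, L, O): Player 1 gets 3, best alternative -2; Player 2 gets 3, best alternative 2; Player 3 gets 4, best alternative 2. No profitable deviation — NE.
(B, C, I): Player 1 can switch to A (-2 → 5). Not NE.
(B, C, O): Player 2 can switch to L (2 → 3). Not NE.
(B, R, I): Player 1 can switch to A (-4 → -3). Not NE.
(B, R, O): Player 2 can switch to L (1 → 3). Not NE.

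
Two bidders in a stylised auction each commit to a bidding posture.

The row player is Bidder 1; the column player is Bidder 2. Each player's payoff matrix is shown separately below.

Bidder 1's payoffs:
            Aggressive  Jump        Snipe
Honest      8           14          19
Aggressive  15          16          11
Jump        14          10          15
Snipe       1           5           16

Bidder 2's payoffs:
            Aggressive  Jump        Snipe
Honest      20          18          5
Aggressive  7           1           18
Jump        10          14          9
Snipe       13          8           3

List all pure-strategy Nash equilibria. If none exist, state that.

For each strategy profile, look for a profitable unilateral deviation.
(Honest, Aggressive): Bidder 1 can switch to Aggressive (8 → 15). Not NE.
(Honest, Jump): Bidder 1 can switch to Aggressive (14 → 16). Not NE.
(Honest, Snipe): Bidder 2 can switch to Aggressive (5 → 20). Not NE.
(Aggressive, Aggressive): Bidder 2 can switch to Snipe (7 → 18). Not NE.
(Aggressive, Jump): Bidder 2 can switch to Aggressive (1 → 7). Not NE.
(Aggressive, Snipe): Bidder 1 can switch to Honest (11 → 19). Not NE.
(Jump, Aggressive): Bidder 1 can switch to Aggressive (14 → 15). Not NE.
(Jump, Jump): Bidder 1 can switch to Honest (10 → 14). Not NE.
(Jump, Snipe): Bidder 1 can switch to Honest (15 → 19). Not NE.
(Snipe, Aggressive): Bidder 1 can switch to Honest (1 → 8). Not NE.
(Snipe, Jump): Bidder 1 can switch to Honest (5 → 14). Not NE.
(Snipe, Snipe): Bidder 1 can switch to Honest (16 → 19). Not NE.

No pure-strategy Nash equilibrium.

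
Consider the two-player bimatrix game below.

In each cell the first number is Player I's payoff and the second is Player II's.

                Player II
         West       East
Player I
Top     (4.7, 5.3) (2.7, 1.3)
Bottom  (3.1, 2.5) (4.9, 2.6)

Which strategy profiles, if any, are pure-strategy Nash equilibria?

Check each profile: it is a Nash equilibrium iff no player can strictly gain by switching unilaterally.
(Top, West): Player I gets 4.7, best alternative 3.1; Player II gets 5.3, best alternative 1.3. No profitable deviation — NE.
(Top, East): Player I can switch to Bottom (2.7 → 4.9). Not NE.
(Bottom, West): Player I can switch to Top (3.1 → 4.7). Not NE.
(Bottom, East): Player I gets 4.9, best alternative 2.7; Player II gets 2.6, best alternative 2.5. No profitable deviation — NE.

The pure Nash equilibria are (Top, West) and (Bottom, East).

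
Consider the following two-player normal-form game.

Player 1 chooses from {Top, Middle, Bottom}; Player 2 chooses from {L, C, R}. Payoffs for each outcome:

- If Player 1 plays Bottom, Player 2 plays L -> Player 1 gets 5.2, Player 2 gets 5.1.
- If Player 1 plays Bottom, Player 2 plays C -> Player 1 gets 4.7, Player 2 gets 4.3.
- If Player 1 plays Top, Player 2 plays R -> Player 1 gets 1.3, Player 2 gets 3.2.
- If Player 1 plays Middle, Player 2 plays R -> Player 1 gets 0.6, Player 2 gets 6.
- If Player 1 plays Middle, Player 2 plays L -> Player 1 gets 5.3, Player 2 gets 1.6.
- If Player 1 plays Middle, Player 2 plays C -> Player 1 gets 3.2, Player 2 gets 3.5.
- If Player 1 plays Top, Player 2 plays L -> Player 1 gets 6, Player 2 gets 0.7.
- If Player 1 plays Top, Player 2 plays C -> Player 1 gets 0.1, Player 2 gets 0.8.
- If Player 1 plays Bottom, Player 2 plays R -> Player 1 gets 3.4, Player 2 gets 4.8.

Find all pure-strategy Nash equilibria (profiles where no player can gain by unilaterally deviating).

(Top, L): Player 2 can switch to C (0.7 → 0.8). Not NE.
(Top, C): Player 1 can switch to Middle (0.1 → 3.2). Not NE.
(Top, R): Player 1 can switch to Bottom (1.3 → 3.4). Not NE.
(Middle, L): Player 1 can switch to Top (5.3 → 6). Not NE.
(Middle, C): Player 1 can switch to Bottom (3.2 → 4.7). Not NE.
(Middle, R): Player 1 can switch to Top (0.6 → 1.3). Not NE.
(Bottom, L): Player 1 can switch to Top (5.2 → 6). Not NE.
(Bottom, C): Player 2 can switch to L (4.3 → 5.1). Not NE.
(Bottom, R): Player 2 can switch to L (4.8 → 5.1). Not NE.

No pure-strategy Nash equilibrium.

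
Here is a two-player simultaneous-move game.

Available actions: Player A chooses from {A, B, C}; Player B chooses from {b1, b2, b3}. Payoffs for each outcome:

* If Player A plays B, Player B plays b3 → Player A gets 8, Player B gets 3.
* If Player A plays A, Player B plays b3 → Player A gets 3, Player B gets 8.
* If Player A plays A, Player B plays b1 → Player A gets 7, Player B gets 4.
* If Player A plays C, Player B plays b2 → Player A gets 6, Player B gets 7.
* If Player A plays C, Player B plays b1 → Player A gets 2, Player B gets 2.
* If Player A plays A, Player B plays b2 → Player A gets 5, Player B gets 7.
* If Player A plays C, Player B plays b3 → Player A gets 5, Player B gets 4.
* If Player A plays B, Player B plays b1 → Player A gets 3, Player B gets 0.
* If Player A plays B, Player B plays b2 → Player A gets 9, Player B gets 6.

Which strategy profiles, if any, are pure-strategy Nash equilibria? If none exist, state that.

Mark each player's best response to every combination of opponents' strategies; a profile where every player is best-responding is a pure Nash equilibrium.
Player A against b1: payoffs 7, 3, 2 → best response A.
Player A against b2: payoffs 5, 9, 6 → best response B.
Player A against b3: payoffs 3, 8, 5 → best response B.
Player B against A: payoffs 4, 7, 8 → best response b3.
Player B against B: payoffs 0, 6, 3 → best response b2.
Player B against C: payoffs 2, 7, 4 → best response b2.
Mutual best responses: (B, b2).

(B, b2)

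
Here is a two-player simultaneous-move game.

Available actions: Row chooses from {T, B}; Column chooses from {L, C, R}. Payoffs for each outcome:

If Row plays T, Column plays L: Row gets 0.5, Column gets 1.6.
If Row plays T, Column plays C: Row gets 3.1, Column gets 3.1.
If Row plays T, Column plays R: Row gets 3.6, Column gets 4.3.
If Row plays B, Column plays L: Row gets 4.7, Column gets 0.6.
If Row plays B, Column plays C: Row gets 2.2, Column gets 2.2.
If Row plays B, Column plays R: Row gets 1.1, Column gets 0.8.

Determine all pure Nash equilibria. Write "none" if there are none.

Row against L: payoffs 0.5, 4.7 → best response B.
Row against C: payoffs 3.1, 2.2 → best response T.
Row against R: payoffs 3.6, 1.1 → best response T.
Column against T: payoffs 1.6, 3.1, 4.3 → best response R.
Column against B: payoffs 0.6, 2.2, 0.8 → best response C.
Mutual best responses: (T, R).

(T, R)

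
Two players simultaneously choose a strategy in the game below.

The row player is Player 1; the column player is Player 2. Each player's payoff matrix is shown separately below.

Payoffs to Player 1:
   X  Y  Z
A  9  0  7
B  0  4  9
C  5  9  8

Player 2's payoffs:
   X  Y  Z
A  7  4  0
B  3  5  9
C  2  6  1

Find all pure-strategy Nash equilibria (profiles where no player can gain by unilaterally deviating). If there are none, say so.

The pure Nash equilibria are (A, X); (B, Z); (C, Y).

Player 1 against X: payoffs 9, 0, 5 → best response A.
Player 1 against Y: payoffs 0, 4, 9 → best response C.
Player 1 against Z: payoffs 7, 9, 8 → best response B.
Player 2 against A: payoffs 7, 4, 0 → best response X.
Player 2 against B: payoffs 3, 5, 9 → best response Z.
Player 2 against C: payoffs 2, 6, 1 → best response Y.
Mutual best responses: (A, X); (B, Z); (C, Y).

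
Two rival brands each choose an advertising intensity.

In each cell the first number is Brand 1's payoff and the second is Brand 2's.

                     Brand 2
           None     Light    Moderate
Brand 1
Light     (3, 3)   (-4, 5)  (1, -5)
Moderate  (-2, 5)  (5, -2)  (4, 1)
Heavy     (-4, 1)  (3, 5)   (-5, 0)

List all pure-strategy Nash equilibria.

none

Check each profile: it is a Nash equilibrium iff no player can strictly gain by switching unilaterally.
(Light, None): Brand 2 can switch to Light (3 → 5). Not NE.
(Light, Light): Brand 1 can switch to Moderate (-4 → 5). Not NE.
(Light, Moderate): Brand 1 can switch to Moderate (1 → 4). Not NE.
(Moderate, None): Brand 1 can switch to Light (-2 → 3). Not NE.
(Moderate, Light): Brand 2 can switch to None (-2 → 5). Not NE.
(Moderate, Moderate): Brand 2 can switch to None (1 → 5). Not NE.
(The remaining 3 profiles each have a profitable deviation by the same check.)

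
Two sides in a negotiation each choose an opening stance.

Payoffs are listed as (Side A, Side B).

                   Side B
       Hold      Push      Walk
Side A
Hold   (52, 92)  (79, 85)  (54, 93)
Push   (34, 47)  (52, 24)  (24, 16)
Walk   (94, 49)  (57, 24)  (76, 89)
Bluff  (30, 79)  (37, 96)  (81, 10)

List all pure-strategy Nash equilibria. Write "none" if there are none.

There is no pure-strategy Nash equilibrium.

Side A against Hold: payoffs 52, 34, 94, 30 → best response Walk.
Side A against Push: payoffs 79, 52, 57, 37 → best response Hold.
Side A against Walk: payoffs 54, 24, 76, 81 → best response Bluff.
Side B against Hold: payoffs 92, 85, 93 → best response Walk.
Side B against Push: payoffs 47, 24, 16 → best response Hold.
Side B against Walk: payoffs 49, 24, 89 → best response Walk.
Side B against Bluff: payoffs 79, 96, 10 → best response Push.
No profile is a mutual best response for all players.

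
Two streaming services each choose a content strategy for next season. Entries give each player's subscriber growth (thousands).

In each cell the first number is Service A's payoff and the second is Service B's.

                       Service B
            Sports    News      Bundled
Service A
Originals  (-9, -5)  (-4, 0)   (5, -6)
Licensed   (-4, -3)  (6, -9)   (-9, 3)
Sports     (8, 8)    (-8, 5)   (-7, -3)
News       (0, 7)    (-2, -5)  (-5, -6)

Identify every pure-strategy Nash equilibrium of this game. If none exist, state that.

The unique pure-strategy Nash equilibrium is (Sports, Sports).

Mark each player's best response to every combination of opponents' strategies; a profile where every player is best-responding is a pure Nash equilibrium.
Service A against Sports: payoffs -9, -4, 8, 0 → best response Sports.
Service A against News: payoffs -4, 6, -8, -2 → best response Licensed.
Service A against Bundled: payoffs 5, -9, -7, -5 → best response Originals.
Service B against Originals: payoffs -5, 0, -6 → best response News.
Service B against Licensed: payoffs -3, -9, 3 → best response Bundled.
Service B against Sports: payoffs 8, 5, -3 → best response Sports.
Service B against News: payoffs 7, -5, -6 → best response Sports.
Mutual best responses: (Sports, Sports).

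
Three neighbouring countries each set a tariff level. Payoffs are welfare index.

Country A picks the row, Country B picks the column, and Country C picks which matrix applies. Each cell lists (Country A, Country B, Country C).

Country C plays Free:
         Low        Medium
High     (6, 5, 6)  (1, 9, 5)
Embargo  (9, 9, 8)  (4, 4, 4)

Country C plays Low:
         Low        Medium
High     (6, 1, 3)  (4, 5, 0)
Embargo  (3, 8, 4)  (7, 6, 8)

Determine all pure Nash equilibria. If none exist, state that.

(High, Low, Free): Country A can switch to Embargo (6 → 9). Not NE.
(High, Low, Low): Country B can switch to Medium (1 → 5). Not NE.
(High, Medium, Free): Country A can switch to Embargo (1 → 4). Not NE.
(High, Medium, Low): Country A can switch to Embargo (4 → 7). Not NE.
(Embargo, Low, Free): Country A gets 9, best alternative 6; Country B gets 9, best alternative 4; Country C gets 8, best alternative 4. No profitable deviation — NE.
(Embargo, Low, Low): Country A can switch to High (3 → 6). Not NE.
(Embargo, Medium, Free): Country B can switch to Low (4 → 9). Not NE.
(Embargo, Medium, Low): Country B can switch to Low (6 → 8). Not NE.

(Embargo, Low, Free)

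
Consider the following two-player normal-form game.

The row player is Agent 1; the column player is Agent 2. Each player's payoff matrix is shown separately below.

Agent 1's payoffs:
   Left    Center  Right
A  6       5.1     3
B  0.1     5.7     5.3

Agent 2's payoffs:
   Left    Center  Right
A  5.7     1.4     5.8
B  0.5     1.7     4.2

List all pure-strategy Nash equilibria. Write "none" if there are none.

(B, Right)

(A, Left): Agent 2 can switch to Right (5.7 → 5.8). Not NE.
(A, Center): Agent 1 can switch to B (5.1 → 5.7). Not NE.
(A, Right): Agent 1 can switch to B (3 → 5.3). Not NE.
(B, Left): Agent 1 can switch to A (0.1 → 6). Not NE.
(B, Center): Agent 2 can switch to Right (1.7 → 4.2). Not NE.
(B, Right): Agent 1 gets 5.3, best alternative 3; Agent 2 gets 4.2, best alternative 1.7. No profitable deviation — NE.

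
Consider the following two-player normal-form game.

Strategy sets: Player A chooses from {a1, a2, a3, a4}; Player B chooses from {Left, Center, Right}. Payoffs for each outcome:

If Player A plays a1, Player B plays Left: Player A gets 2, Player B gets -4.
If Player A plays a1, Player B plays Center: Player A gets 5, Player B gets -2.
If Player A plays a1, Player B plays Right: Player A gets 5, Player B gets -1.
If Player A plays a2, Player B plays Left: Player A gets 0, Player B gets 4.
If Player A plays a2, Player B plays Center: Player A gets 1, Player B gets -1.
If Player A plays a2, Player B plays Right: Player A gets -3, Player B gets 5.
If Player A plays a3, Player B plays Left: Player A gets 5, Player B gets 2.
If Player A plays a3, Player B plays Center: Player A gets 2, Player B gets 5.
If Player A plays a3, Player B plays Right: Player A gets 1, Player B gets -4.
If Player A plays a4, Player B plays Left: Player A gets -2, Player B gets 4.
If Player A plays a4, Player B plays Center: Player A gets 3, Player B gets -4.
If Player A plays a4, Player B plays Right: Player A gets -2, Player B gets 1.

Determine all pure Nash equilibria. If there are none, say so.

(a1, Left): Player A can switch to a3 (2 → 5). Not NE.
(a1, Center): Player B can switch to Right (-2 → -1). Not NE.
(a1, Right): Player A gets 5, best alternative 1; Player B gets -1, best alternative -2. No profitable deviation — NE.
(a2, Left): Player A can switch to a1 (0 → 2). Not NE.
(a2, Center): Player A can switch to a1 (1 → 5). Not NE.
(a2, Right): Player A can switch to a1 (-3 → 5). Not NE.
(a3, Left): Player B can switch to Center (2 → 5). Not NE.
(The remaining 5 profiles each have a profitable deviation by the same check.)

(a1, Right)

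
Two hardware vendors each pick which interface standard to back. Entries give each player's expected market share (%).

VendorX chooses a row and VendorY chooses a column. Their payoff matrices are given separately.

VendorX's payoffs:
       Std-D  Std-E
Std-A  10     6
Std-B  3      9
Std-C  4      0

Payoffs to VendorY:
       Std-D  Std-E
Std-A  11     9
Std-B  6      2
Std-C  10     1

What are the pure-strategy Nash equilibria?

Check each profile: it is a Nash equilibrium iff no player can strictly gain by switching unilaterally.
(Std-A, Std-D): VendorX gets 10, best alternative 4; VendorY gets 11, best alternative 9. No profitable deviation — NE.
(Std-A, Std-E): VendorX can switch to Std-B (6 → 9). Not NE.
(Std-B, Std-D): VendorX can switch to Std-A (3 → 10). Not NE.
(Std-B, Std-E): VendorY can switch to Std-D (2 → 6). Not NE.
(Std-C, Std-D): VendorX can switch to Std-A (4 → 10). Not NE.
(Std-C, Std-E): VendorX can switch to Std-A (0 → 6). Not NE.

Pure NE: (Std-A, Std-D)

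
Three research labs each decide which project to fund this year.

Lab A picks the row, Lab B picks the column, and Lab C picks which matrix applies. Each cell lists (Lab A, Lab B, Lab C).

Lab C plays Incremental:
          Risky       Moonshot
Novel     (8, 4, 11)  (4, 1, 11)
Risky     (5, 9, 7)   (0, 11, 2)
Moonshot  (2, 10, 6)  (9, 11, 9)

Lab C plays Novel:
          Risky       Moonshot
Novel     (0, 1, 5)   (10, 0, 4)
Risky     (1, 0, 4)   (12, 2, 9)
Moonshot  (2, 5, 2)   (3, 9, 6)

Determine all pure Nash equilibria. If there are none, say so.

Pure-strategy Nash equilibria: (Novel, Risky, Incremental) and (Risky, Moonshot, Novel) and (Moonshot, Moonshot, Incremental)

(Novel, Risky, Incremental): Lab A gets 8, best alternative 5; Lab B gets 4, best alternative 1; Lab C gets 11, best alternative 5. No profitable deviation — NE.
(Novel, Risky, Novel): Lab A can switch to Risky (0 → 1). Not NE.
(Novel, Moonshot, Incremental): Lab A can switch to Moonshot (4 → 9). Not NE.
(Novel, Moonshot, Novel): Lab A can switch to Risky (10 → 12). Not NE.
(Risky, Risky, Incremental): Lab A can switch to Novel (5 → 8). Not NE.
(Risky, Risky, Novel): Lab A can switch to Moonshot (1 → 2). Not NE.
(Risky, Moonshot, Incremental): Lab A can switch to Novel (0 → 4). Not NE.
(Risky, Moonshot, Novel): Lab A gets 12, best alternative 10; Lab B gets 2, best alternative 0; Lab C gets 9, best alternative 2. No profitable deviation — NE.
(Moonshot, Risky, Incremental): Lab A can switch to Novel (2 → 8). Not NE.
(Moonshot, Risky, Novel): Lab B can switch to Moonshot (5 → 9). Not NE.
(Moonshot, Moonshot, Incremental): Lab A gets 9, best alternative 4; Lab B gets 11, best alternative 10; Lab C gets 9, best alternative 6. No profitable deviation — NE.
(Moonshot, Moonshot, Novel): Lab A can switch to Novel (3 → 10). Not NE.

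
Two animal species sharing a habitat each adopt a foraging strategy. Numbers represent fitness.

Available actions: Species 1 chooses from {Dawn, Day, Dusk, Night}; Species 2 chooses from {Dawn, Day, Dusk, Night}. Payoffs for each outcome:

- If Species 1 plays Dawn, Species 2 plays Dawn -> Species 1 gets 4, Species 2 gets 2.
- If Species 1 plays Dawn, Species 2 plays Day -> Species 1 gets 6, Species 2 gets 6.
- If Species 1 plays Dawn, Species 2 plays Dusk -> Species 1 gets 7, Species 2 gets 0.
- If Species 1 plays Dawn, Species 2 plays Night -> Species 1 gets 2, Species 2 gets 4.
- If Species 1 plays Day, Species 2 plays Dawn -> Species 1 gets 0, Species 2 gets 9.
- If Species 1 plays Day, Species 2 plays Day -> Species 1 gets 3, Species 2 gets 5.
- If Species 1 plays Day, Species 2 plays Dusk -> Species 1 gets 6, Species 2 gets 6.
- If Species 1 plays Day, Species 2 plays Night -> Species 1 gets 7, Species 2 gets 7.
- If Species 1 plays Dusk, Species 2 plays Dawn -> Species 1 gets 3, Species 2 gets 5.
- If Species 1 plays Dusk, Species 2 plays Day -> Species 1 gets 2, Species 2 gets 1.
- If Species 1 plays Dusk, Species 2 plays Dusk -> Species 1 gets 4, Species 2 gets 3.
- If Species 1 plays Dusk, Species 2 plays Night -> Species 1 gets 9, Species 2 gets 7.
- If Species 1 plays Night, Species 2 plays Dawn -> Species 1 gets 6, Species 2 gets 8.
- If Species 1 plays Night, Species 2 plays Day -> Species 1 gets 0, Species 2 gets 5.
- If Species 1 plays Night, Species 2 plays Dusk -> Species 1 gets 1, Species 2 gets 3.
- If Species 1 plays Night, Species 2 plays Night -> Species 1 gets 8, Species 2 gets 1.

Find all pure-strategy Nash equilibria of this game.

Check each profile: it is a Nash equilibrium iff no player can strictly gain by switching unilaterally.
(Dawn, Dawn): Species 1 can switch to Night (4 → 6). Not NE.
(Dawn, Day): Species 1 gets 6, best alternative 3; Species 2 gets 6, best alternative 4. No profitable deviation — NE.
(Dawn, Dusk): Species 2 can switch to Dawn (0 → 2). Not NE.
(Dawn, Night): Species 1 can switch to Day (2 → 7). Not NE.
(Day, Dawn): Species 1 can switch to Dawn (0 → 4). Not NE.
(Day, Day): Species 1 can switch to Dawn (3 → 6). Not NE.
(Day, Dusk): Species 1 can switch to Dawn (6 → 7). Not NE.
(Day, Night): Species 1 can switch to Dusk (7 → 9). Not NE.
(Dusk, Dawn): Species 1 can switch to Dawn (3 → 4). Not NE.
(Dusk, Night): Species 1 gets 9, best alternative 8; Species 2 gets 7, best alternative 5. No profitable deviation — NE.
(Night, Dawn): Species 1 gets 6, best alternative 4; Species 2 gets 8, best alternative 5. No profitable deviation — NE.
(The remaining 5 profiles each have a profitable deviation by the same check.)

Pure-strategy Nash equilibria: (Dawn, Day), (Dusk, Night), (Night, Dawn)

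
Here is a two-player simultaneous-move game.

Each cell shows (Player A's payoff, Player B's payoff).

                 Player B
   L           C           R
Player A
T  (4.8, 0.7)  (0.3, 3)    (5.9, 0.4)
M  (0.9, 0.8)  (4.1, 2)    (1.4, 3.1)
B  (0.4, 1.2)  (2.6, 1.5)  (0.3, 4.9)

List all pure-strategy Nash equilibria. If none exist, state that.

For each player, find the best response to each opponent profile; mutual best responses are the pure NE.
Player A against L: payoffs 4.8, 0.9, 0.4 → best response T.
Player A against C: payoffs 0.3, 4.1, 2.6 → best response M.
Player A against R: payoffs 5.9, 1.4, 0.3 → best response T.
Player B against T: payoffs 0.7, 3, 0.4 → best response C.
Player B against M: payoffs 0.8, 2, 3.1 → best response R.
Player B against B: payoffs 1.2, 1.5, 4.9 → best response R.
No profile is a mutual best response for all players.

No pure-strategy Nash equilibrium.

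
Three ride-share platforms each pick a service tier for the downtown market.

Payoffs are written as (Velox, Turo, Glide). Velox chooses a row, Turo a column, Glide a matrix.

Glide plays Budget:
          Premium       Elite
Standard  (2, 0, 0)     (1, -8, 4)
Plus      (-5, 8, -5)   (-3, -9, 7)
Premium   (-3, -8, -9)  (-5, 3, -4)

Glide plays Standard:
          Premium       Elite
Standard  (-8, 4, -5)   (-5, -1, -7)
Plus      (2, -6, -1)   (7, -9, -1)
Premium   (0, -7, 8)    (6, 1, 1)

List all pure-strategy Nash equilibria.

Velox against (Premium, Budget): payoffs 2, -5, -3 → best response Standard.
Velox against (Premium, Standard): payoffs -8, 2, 0 → best response Plus.
Velox against (Elite, Budget): payoffs 1, -3, -5 → best response Standard.
Velox against (Elite, Standard): payoffs -5, 7, 6 → best response Plus.
Turo against (Standard, Budget): payoffs 0, -8 → best response Premium.
Turo against (Standard, Standard): payoffs 4, -1 → best response Premium.
Turo against (Plus, Budget): payoffs 8, -9 → best response Premium.
Turo against (Plus, Standard): payoffs -6, -9 → best response Premium.
Turo against (Premium, Budget): payoffs -8, 3 → best response Elite.
Turo against (Premium, Standard): payoffs -7, 1 → best response Elite.
Glide against (Standard, Premium): payoffs 0, -5 → best response Budget.
Glide against (Standard, Elite): payoffs 4, -7 → best response Budget.
Glide against (Plus, Premium): payoffs -5, -1 → best response Standard.
Glide against (Plus, Elite): payoffs 7, -1 → best response Budget.
Glide against (Premium, Premium): payoffs -9, 8 → best response Standard.
Glide against (Premium, Elite): payoffs -4, 1 → best response Standard.
Mutual best responses: (Standard, Premium, Budget); (Plus, Premium, Standard).

The pure Nash equilibria are (Standard, Premium, Budget), (Plus, Premium, Standard).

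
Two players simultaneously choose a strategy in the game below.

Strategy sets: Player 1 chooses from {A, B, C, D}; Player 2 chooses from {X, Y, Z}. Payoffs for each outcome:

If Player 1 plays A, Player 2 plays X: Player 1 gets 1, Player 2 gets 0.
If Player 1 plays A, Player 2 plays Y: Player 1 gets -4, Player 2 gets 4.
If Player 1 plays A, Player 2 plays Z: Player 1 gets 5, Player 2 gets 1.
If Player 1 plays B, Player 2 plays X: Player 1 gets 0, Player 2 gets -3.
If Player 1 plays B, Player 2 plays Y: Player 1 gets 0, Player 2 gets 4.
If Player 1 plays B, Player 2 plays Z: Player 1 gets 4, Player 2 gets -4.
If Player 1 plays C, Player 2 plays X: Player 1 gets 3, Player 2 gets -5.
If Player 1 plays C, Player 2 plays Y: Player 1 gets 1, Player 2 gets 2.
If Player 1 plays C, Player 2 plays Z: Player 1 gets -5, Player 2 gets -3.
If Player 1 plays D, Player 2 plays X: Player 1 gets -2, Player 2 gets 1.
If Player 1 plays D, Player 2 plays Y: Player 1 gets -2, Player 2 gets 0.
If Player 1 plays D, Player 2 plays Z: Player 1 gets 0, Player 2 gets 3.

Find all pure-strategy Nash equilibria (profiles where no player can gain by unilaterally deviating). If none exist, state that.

The unique pure-strategy Nash equilibrium is (C, Y).

For each player, find the best response to each opponent profile; mutual best responses are the pure NE.
Player 1 against X: payoffs 1, 0, 3, -2 → best response C.
Player 1 against Y: payoffs -4, 0, 1, -2 → best response C.
Player 1 against Z: payoffs 5, 4, -5, 0 → best response A.
Player 2 against A: payoffs 0, 4, 1 → best response Y.
Player 2 against B: payoffs -3, 4, -4 → best response Y.
Player 2 against C: payoffs -5, 2, -3 → best response Y.
Player 2 against D: payoffs 1, 0, 3 → best response Z.
Mutual best responses: (C, Y).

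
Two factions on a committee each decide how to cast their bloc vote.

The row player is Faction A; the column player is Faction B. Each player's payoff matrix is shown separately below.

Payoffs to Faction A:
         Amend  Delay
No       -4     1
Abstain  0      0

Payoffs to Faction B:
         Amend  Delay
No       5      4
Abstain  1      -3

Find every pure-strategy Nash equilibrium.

Pure NE: (Abstain, Amend)

(No, Amend): Faction A can switch to Abstain (-4 → 0). Not NE.
(No, Delay): Faction B can switch to Amend (4 → 5). Not NE.
(Abstain, Amend): Faction A gets 0, best alternative -4; Faction B gets 1, best alternative -3. No profitable deviation — NE.
(Abstain, Delay): Faction A can switch to No (0 → 1). Not NE.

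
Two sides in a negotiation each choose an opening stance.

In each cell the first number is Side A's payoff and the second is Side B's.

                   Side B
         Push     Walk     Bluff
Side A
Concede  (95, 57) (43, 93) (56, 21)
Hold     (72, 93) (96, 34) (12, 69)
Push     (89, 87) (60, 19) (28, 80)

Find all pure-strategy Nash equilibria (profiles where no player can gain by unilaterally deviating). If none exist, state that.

(Concede, Push): Side B can switch to Walk (57 → 93). Not NE.
(Concede, Walk): Side A can switch to Hold (43 → 96). Not NE.
(Concede, Bluff): Side B can switch to Push (21 → 57). Not NE.
(Hold, Push): Side A can switch to Concede (72 → 95). Not NE.
(Hold, Walk): Side B can switch to Push (34 → 93). Not NE.
(Hold, Bluff): Side A can switch to Concede (12 → 56). Not NE.
(The remaining 3 profiles each have a profitable deviation by the same check.)

This game has no pure Nash equilibrium.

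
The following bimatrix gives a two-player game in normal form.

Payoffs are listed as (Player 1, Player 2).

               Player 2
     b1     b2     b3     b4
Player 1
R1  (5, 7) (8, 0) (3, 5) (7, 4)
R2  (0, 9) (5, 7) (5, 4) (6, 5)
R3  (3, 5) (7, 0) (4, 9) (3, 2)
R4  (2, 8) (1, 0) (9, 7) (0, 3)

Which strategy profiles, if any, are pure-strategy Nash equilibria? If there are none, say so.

Player 1 against b1: payoffs 5, 0, 3, 2 → best response R1.
Player 1 against b2: payoffs 8, 5, 7, 1 → best response R1.
Player 1 against b3: payoffs 3, 5, 4, 9 → best response R4.
Player 1 against b4: payoffs 7, 6, 3, 0 → best response R1.
Player 2 against R1: payoffs 7, 0, 5, 4 → best response b1.
Player 2 against R2: payoffs 9, 7, 4, 5 → best response b1.
Player 2 against R3: payoffs 5, 0, 9, 2 → best response b3.
Player 2 against R4: payoffs 8, 0, 7, 3 → best response b1.
Mutual best responses: (R1, b1).

(R1, b1)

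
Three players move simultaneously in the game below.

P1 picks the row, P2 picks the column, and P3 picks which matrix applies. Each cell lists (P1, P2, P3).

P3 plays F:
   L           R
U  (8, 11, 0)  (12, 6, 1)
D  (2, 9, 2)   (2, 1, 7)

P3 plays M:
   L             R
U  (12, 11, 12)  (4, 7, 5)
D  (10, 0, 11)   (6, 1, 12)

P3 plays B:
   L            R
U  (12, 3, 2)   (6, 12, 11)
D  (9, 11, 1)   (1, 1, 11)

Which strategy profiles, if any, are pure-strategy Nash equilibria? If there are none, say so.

Mark each player's best response to every combination of opponents' strategies; a profile where every player is best-responding is a pure Nash equilibrium.
P1 against (L, F): payoffs 8, 2 → best response U.
P1 against (L, M): payoffs 12, 10 → best response U.
P1 against (L, B): payoffs 12, 9 → best response U.
P1 against (R, F): payoffs 12, 2 → best response U.
P1 against (R, M): payoffs 4, 6 → best response D.
P1 against (R, B): payoffs 6, 1 → best response U.
P2 against (U, F): payoffs 11, 6 → best response L.
P2 against (U, M): payoffs 11, 7 → best response L.
P2 against (U, B): payoffs 3, 12 → best response R.
P2 against (D, F): payoffs 9, 1 → best response L.
P2 against (D, M): payoffs 0, 1 → best response R.
P2 against (D, B): payoffs 11, 1 → best response L.
P3 against (U, L): payoffs 0, 12, 2 → best response M.
P3 against (U, R): payoffs 1, 5, 11 → best response B.
P3 against (D, L): payoffs 2, 11, 1 → best response M.
P3 against (D, R): payoffs 7, 12, 11 → best response M.
Mutual best responses: (U, L, M); (U, R, B); (D, R, M).

Pure-strategy Nash equilibria: (U, L, M), (U, R, B), (D, R, M)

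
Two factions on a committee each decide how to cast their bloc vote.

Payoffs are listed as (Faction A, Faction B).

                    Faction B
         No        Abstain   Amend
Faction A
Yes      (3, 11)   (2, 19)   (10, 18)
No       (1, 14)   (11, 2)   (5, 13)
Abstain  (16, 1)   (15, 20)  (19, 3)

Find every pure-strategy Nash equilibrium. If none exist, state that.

(Yes, No): Faction A can switch to Abstain (3 → 16). Not NE.
(Yes, Abstain): Faction A can switch to No (2 → 11). Not NE.
(Yes, Amend): Faction A can switch to Abstain (10 → 19). Not NE.
(No, No): Faction A can switch to Yes (1 → 3). Not NE.
(No, Abstain): Faction A can switch to Abstain (11 → 15). Not NE.
(No, Amend): Faction A can switch to Yes (5 → 10). Not NE.
(Abstain, No): Faction B can switch to Abstain (1 → 20). Not NE.
(Abstain, Abstain): Faction A gets 15, best alternative 11; Faction B gets 20, best alternative 3. No profitable deviation — NE.
(Abstain, Amend): Faction B can switch to Abstain (3 → 20). Not NE.

The unique pure-strategy Nash equilibrium is (Abstain, Abstain).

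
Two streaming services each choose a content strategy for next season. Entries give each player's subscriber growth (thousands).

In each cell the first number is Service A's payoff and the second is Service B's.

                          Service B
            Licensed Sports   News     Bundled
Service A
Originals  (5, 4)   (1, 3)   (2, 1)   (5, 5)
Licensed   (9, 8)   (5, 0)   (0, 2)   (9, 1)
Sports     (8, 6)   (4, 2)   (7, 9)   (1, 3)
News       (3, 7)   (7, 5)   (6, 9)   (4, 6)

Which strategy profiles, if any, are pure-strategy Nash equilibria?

(Originals, Licensed): Service A can switch to Licensed (5 → 9). Not NE.
(Originals, Sports): Service A can switch to Licensed (1 → 5). Not NE.
(Originals, News): Service A can switch to Sports (2 → 7). Not NE.
(Originals, Bundled): Service A can switch to Licensed (5 → 9). Not NE.
(Licensed, Licensed): Service A gets 9, best alternative 8; Service B gets 8, best alternative 2. No profitable deviation — NE.
(Licensed, Sports): Service A can switch to News (5 → 7). Not NE.
(Licensed, News): Service A can switch to Originals (0 → 2). Not NE.
(Licensed, Bundled): Service B can switch to Licensed (1 → 8). Not NE.
(Sports, Licensed): Service A can switch to Licensed (8 → 9). Not NE.
(Sports, News): Service A gets 7, best alternative 6; Service B gets 9, best alternative 6. No profitable deviation — NE.
(The remaining 6 profiles each have a profitable deviation by the same check.)

(Licensed, Licensed) and (Sports, News)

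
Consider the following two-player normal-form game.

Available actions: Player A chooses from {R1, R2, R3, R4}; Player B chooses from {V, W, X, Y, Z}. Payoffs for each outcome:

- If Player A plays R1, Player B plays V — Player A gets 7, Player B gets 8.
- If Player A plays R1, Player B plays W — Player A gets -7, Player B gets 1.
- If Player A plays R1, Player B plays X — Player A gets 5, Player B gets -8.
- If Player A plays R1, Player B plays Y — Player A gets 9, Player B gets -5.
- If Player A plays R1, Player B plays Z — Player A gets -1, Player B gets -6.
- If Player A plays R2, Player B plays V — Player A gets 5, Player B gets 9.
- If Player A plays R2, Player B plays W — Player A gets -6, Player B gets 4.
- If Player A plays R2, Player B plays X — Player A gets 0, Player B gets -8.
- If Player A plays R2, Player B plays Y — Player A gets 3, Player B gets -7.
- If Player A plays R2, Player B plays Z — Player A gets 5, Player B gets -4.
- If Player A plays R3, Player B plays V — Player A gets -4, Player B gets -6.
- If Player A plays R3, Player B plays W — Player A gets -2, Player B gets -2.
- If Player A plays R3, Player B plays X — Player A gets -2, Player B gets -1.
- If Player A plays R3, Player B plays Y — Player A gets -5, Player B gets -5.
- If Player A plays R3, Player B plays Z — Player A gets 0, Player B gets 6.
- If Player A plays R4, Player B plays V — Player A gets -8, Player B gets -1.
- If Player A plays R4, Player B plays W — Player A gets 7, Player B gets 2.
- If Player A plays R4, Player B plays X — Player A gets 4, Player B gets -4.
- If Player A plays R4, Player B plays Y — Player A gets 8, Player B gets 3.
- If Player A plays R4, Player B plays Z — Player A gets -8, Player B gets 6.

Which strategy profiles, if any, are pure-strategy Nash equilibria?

(R1, V): Player A gets 7, best alternative 5; Player B gets 8, best alternative 1. No profitable deviation — NE.
(R1, W): Player A can switch to R2 (-7 → -6). Not NE.
(R1, X): Player B can switch to V (-8 → 8). Not NE.
(R1, Y): Player B can switch to V (-5 → 8). Not NE.
(R1, Z): Player A can switch to R2 (-1 → 5). Not NE.
(R2, V): Player A can switch to R1 (5 → 7). Not NE.
(R2, W): Player A can switch to R3 (-6 → -2). Not NE.
(The remaining 13 profiles each have a profitable deviation by the same check.)

(R1, V)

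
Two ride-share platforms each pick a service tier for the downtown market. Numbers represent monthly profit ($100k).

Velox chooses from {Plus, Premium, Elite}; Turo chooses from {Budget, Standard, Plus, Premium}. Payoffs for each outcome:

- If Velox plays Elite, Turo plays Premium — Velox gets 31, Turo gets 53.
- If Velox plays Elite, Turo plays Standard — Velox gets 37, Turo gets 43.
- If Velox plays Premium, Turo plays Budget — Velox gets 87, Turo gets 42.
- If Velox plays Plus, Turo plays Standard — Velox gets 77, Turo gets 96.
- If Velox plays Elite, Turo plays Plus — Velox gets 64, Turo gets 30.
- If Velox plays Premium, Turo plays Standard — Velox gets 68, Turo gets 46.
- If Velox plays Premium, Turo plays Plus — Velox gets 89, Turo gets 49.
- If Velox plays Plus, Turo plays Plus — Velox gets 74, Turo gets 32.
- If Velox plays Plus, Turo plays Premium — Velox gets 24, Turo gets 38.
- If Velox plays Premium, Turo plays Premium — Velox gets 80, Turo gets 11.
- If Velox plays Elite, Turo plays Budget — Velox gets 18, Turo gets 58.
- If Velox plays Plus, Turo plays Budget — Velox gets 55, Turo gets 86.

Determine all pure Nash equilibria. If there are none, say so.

Pure-strategy Nash equilibria: (Plus, Standard) and (Premium, Plus)

(Plus, Budget): Velox can switch to Premium (55 → 87). Not NE.
(Plus, Standard): Velox gets 77, best alternative 68; Turo gets 96, best alternative 86. No profitable deviation — NE.
(Plus, Plus): Velox can switch to Premium (74 → 89). Not NE.
(Plus, Premium): Velox can switch to Premium (24 → 80). Not NE.
(Premium, Budget): Turo can switch to Standard (42 → 46). Not NE.
(Premium, Standard): Velox can switch to Plus (68 → 77). Not NE.
(Premium, Plus): Velox gets 89, best alternative 74; Turo gets 49, best alternative 46. No profitable deviation — NE.
(Premium, Premium): Turo can switch to Budget (11 → 42). Not NE.
(The remaining 4 profiles each have a profitable deviation by the same check.)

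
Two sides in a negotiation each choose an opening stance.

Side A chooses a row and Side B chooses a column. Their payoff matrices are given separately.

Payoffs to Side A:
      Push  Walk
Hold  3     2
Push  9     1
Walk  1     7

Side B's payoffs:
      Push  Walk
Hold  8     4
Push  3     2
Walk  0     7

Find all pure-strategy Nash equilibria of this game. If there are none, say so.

Pure-strategy Nash equilibria: (Push, Push) and (Walk, Walk)

(Hold, Push): Side A can switch to Push (3 → 9). Not NE.
(Hold, Walk): Side A can switch to Walk (2 → 7). Not NE.
(Push, Push): Side A gets 9, best alternative 3; Side B gets 3, best alternative 2. No profitable deviation — NE.
(Push, Walk): Side A can switch to Hold (1 → 2). Not NE.
(Walk, Push): Side A can switch to Hold (1 → 3). Not NE.
(Walk, Walk): Side A gets 7, best alternative 2; Side B gets 7, best alternative 0. No profitable deviation — NE.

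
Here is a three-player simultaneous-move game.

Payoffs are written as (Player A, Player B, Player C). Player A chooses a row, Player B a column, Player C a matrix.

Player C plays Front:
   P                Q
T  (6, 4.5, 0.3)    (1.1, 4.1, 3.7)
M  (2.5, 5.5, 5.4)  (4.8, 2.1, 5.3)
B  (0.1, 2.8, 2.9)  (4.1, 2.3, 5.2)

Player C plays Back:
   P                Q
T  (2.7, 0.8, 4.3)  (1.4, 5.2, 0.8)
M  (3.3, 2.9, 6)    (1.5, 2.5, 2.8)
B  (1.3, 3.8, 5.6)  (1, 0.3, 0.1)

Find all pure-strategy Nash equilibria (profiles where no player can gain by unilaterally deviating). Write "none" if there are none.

Check each profile: it is a Nash equilibrium iff no player can strictly gain by switching unilaterally.
(T, P, Front): Player C can switch to Back (0.3 → 4.3). Not NE.
(T, P, Back): Player A can switch to M (2.7 → 3.3). Not NE.
(T, Q, Front): Player A can switch to M (1.1 → 4.8). Not NE.
(T, Q, Back): Player A can switch to M (1.4 → 1.5). Not NE.
(M, P, Front): Player A can switch to T (2.5 → 6). Not NE.
(M, P, Back): Player A gets 3.3, best alternative 2.7; Player B gets 2.9, best alternative 2.5; Player C gets 6, best alternative 5.4. No profitable deviation — NE.
(M, Q, Front): Player B can switch to P (2.1 → 5.5). Not NE.
(M, Q, Back): Player B can switch to P (2.5 → 2.9). Not NE.
(B, P, Front): Player A can switch to T (0.1 → 6). Not NE.
(B, P, Back): Player A can switch to T (1.3 → 2.7). Not NE.
(B, Q, Front): Player A can switch to M (4.1 → 4.8). Not NE.
(The remaining 1 profile has a profitable deviation by the same check.)

(M, P, Back)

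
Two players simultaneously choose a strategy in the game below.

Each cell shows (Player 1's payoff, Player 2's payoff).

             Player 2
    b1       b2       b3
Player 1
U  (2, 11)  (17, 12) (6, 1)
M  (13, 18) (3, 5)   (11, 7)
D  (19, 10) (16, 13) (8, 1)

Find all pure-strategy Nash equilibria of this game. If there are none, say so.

Pure NE: (U, b2)

Player 1 against b1: payoffs 2, 13, 19 → best response D.
Player 1 against b2: payoffs 17, 3, 16 → best response U.
Player 1 against b3: payoffs 6, 11, 8 → best response M.
Player 2 against U: payoffs 11, 12, 1 → best response b2.
Player 2 against M: payoffs 18, 5, 7 → best response b1.
Player 2 against D: payoffs 10, 13, 1 → best response b2.
Mutual best responses: (U, b2).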